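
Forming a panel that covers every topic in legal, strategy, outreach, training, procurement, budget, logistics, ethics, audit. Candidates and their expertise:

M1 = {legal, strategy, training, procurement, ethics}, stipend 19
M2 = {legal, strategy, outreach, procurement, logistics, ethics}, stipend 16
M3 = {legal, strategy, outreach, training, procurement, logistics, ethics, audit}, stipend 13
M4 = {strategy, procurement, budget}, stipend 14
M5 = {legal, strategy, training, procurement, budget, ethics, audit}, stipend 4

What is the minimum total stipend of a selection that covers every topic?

17

M3, M5 cover every topic at stipend 13 + 4 = 17.
Any cover uses at least 2 members; among all covering selections none totals below 17.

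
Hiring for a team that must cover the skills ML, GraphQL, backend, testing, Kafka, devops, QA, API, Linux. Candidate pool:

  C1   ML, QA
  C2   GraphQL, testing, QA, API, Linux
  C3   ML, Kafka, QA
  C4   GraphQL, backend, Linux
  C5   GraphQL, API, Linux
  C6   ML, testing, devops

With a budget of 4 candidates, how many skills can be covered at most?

Choosing C2, C3, C4, C6 covers {ML, GraphQL, backend, testing, Kafka, devops, QA, API, Linux} — 9 skills.
That is all 9 skills.

9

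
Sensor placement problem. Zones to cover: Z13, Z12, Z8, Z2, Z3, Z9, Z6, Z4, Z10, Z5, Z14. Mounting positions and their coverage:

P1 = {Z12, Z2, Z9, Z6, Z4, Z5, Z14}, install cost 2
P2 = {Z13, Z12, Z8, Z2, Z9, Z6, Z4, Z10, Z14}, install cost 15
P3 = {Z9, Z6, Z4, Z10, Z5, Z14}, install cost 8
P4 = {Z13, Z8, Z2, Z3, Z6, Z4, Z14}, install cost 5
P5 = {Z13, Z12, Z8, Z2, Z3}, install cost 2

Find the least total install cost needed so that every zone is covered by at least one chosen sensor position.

10

P3, P5 cover every zone at install cost 8 + 2 = 10.
Any cover uses at least 2 sensor positions; among all covering selections none totals below 10.
Greedy by coverage-per-install cost would pick P1, P5, P3 for 12 — worse than the optimum 10.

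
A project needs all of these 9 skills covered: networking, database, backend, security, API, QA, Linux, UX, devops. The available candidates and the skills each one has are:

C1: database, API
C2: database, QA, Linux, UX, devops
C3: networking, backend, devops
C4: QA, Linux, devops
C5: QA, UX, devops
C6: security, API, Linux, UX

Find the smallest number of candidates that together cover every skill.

3

C2, C3, C6 together cover {networking, database, backend, security, API, QA, Linux, UX, devops} — every skill.
No 2 of the 6 candidates cover everything (all 15 pairs fall short), so 3 is minimum.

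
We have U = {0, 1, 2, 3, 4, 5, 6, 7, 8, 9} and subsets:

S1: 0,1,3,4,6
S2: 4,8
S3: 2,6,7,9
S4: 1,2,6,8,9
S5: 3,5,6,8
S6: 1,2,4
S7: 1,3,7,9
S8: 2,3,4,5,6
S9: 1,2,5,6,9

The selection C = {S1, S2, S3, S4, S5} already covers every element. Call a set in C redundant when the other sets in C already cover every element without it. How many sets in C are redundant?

Drop S1: 0 uncovered — not redundant.
Drop S2: the rest still cover every element — redundant.
Drop S3: 7 uncovered — not redundant.
Drop S4: the rest still cover every element — redundant.
Drop S5: 5 uncovered — not redundant.
2 redundant: S2, S4.

2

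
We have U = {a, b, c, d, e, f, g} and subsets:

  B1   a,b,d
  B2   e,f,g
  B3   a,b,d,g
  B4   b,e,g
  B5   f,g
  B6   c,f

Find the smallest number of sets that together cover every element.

B1, B2, B6 together cover {a, b, c, d, e, f, g} — every element.
No 2 of the 6 sets cover everything (all 15 pairs fall short), so 3 is minimum.

3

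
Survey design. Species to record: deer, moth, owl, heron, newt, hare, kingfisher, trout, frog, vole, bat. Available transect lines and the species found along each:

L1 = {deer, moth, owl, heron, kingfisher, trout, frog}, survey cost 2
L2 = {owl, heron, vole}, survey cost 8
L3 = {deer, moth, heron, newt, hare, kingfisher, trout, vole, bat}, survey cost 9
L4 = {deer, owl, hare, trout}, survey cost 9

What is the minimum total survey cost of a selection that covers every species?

L1, L3 cover every species at survey cost 2 + 9 = 11.
Any cover uses at least 2 transects; among all covering selections none totals below 11.

11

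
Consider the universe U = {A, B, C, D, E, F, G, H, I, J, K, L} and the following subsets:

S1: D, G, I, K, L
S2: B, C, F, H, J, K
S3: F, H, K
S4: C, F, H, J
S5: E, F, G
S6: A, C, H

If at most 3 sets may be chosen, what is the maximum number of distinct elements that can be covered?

Choosing S1, S2, S5 covers {B, C, D, E, F, G, H, I, J, K, L} — 11 elements.
No choice of 3 sets does better; here A is left uncovered.

11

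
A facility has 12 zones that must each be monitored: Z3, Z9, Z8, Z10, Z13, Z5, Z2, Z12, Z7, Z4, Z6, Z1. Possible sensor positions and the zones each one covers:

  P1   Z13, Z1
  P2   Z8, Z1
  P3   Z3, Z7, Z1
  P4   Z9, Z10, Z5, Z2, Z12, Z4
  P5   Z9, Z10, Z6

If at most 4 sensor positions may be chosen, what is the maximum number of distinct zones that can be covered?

Choosing P1, P2, P3, P4 covers {Z3, Z9, Z8, Z10, Z13, Z5, Z2, Z12, Z7, Z4, Z1} — 11 zones.
No choice of 4 sensor positions does better; here Z6 is left uncovered.

11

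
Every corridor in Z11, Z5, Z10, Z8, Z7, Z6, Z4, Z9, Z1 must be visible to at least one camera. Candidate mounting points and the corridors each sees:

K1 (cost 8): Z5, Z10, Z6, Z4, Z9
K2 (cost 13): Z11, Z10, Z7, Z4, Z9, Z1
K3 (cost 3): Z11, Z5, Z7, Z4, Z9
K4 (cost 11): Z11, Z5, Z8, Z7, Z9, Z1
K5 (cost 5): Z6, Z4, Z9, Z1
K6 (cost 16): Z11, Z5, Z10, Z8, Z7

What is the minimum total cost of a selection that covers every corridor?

19

K1, K4 cover every corridor at cost 8 + 11 = 19.
Any cover uses at least 2 camera mounts; among all covering selections none totals below 19.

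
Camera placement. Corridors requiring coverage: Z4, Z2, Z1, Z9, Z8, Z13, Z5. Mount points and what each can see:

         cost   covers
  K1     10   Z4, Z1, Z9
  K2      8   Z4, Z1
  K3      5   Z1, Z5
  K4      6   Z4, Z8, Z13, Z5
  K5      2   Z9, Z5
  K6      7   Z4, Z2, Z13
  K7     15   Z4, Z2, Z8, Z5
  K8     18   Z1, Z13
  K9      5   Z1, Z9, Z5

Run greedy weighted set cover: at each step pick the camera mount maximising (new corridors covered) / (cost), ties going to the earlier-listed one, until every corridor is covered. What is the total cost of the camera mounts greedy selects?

Pick 1: K5 adds 2 new (Z9, Z5) at cost 2 (ratio 2/2).
Pick 2: K4 adds 3 new (Z4, Z8, Z13) at cost 6 (ratio 3/6).
Pick 3: K3 adds 1 new (Z1) at cost 5 (ratio 1/5).
Pick 4: K6 adds 1 new (Z2) at cost 7 (ratio 1/7).
Greedy total cost: 2 + 6 + 5 + 7 = 20. (The true optimum is 18, so greedy overshoots here.)

20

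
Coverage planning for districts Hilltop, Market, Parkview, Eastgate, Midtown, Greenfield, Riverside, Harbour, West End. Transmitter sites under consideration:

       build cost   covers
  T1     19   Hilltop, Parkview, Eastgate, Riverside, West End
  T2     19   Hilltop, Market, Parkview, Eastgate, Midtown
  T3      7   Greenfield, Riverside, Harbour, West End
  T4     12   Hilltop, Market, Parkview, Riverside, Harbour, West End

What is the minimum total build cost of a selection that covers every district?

T2, T3 cover every district at build cost 19 + 7 = 26.
Any cover uses at least 2 transmitter sites; among all covering selections none totals below 26.

26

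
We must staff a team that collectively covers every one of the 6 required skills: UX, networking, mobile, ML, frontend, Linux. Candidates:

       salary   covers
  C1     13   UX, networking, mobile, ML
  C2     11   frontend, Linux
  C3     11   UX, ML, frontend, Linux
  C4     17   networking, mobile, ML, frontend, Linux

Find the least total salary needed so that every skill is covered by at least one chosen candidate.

C1, C2 cover every skill at salary 13 + 11 = 24.
Any cover uses at least 2 candidates; among all covering selections none totals below 24.

24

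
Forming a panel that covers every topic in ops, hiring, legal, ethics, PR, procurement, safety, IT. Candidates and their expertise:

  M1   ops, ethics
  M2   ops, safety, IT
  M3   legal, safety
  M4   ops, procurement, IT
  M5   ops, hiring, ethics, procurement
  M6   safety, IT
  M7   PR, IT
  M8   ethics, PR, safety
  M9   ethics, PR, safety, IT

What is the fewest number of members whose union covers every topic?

M3, M5, M7 together cover {ops, hiring, legal, ethics, PR, procurement, safety, IT} — every topic.
No 2 of the 9 members cover everything (all 36 pairs fall short), so 3 is minimum.

3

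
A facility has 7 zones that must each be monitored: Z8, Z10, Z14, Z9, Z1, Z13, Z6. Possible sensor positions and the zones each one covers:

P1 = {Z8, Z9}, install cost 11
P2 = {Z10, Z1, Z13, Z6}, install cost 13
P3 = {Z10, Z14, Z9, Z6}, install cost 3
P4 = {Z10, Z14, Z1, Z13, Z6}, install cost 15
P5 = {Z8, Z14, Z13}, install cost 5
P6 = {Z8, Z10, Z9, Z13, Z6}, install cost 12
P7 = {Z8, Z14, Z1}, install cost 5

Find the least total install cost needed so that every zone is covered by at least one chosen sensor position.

P3, P5, P7 cover every zone at install cost 3 + 5 + 5 = 13.
Any cover uses at least 2 sensor positions; among all covering selections none totals below 13.

13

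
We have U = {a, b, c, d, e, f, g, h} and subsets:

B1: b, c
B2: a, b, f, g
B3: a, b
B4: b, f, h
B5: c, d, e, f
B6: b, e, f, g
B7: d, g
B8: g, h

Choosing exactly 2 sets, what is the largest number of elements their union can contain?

7

Choosing B2, B5 covers {a, b, c, d, e, f, g} — 7 elements.
No choice of 2 sets does better; here h is left uncovered.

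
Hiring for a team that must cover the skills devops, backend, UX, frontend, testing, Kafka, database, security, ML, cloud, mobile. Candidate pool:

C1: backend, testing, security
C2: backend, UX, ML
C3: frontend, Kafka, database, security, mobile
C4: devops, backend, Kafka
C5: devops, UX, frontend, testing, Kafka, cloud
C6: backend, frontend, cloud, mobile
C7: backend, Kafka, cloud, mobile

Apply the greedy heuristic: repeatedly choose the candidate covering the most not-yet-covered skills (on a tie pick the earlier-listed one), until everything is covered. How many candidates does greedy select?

3

Pick 1: C5 covers 6 new skills (devops, UX, frontend, testing, Kafka, cloud).
Pick 2: C3 covers 3 new skills (database, security, mobile).
Pick 3: C2 covers 2 new skills (backend, ML).
Greedy uses 3 candidates.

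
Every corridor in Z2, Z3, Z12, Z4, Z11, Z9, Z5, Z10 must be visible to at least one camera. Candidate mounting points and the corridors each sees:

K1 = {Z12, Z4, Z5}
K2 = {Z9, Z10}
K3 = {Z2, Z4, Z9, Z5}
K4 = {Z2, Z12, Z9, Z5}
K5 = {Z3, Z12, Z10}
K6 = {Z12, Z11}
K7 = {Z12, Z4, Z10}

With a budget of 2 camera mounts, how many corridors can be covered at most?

7

Choosing K3, K5 covers {Z2, Z3, Z12, Z4, Z9, Z5, Z10} — 7 corridors.
No choice of 2 camera mounts does better; here Z11 is left uncovered.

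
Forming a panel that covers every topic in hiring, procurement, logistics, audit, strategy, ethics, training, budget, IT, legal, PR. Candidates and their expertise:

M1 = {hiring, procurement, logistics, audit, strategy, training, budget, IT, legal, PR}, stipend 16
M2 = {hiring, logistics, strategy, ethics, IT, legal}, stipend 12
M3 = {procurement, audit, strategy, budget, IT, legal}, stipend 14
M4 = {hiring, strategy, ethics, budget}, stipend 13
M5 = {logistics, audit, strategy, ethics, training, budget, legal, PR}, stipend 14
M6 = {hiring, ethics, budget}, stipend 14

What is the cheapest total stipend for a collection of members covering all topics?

M1, M2 cover every topic at stipend 16 + 12 = 28.
Any cover uses at least 2 members; among all covering selections none totals below 28.

28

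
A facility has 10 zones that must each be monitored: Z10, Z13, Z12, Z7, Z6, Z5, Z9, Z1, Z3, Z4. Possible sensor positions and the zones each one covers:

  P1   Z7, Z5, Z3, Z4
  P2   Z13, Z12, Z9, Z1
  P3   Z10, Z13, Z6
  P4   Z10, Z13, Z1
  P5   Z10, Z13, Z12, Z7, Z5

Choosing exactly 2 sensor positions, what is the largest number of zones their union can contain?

8

Choosing P1, P2 covers {Z13, Z12, Z7, Z5, Z9, Z1, Z3, Z4} — 8 zones.
No choice of 2 sensor positions does better; here Z10, Z6 are left uncovered.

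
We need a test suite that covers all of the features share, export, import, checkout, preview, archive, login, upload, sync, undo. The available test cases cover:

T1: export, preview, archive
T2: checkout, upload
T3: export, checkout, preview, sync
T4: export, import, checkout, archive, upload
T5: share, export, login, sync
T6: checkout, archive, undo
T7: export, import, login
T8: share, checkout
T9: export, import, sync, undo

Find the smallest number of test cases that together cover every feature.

T1, T2, T5, T9 together cover {share, export, import, checkout, preview, archive, login, upload, sync, undo} — every feature.
No 3 of the 9 test cases cover everything (all 84 triples fall short), so 4 is minimum.

4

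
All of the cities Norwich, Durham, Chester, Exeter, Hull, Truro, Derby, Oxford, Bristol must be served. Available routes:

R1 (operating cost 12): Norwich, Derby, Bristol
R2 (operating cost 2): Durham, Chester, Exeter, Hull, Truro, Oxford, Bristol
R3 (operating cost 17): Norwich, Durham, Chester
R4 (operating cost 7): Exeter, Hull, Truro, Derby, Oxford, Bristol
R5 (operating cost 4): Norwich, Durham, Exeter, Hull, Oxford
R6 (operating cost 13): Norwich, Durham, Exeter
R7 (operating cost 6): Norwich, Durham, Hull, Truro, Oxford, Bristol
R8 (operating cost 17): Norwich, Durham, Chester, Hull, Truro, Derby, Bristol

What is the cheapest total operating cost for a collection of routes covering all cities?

13

R2, R4, R5 cover every city at operating cost 2 + 7 + 4 = 13.
Any cover uses at least 2 routes; among all covering selections none totals below 13.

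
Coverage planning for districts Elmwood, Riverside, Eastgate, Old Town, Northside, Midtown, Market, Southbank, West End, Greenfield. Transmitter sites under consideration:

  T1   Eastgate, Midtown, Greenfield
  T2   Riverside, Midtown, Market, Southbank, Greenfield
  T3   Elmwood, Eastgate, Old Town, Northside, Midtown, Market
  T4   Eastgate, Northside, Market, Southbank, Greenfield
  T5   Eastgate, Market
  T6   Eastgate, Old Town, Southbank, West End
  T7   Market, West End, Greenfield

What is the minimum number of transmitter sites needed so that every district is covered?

3

T2, T3, T6 together cover {Elmwood, Riverside, Eastgate, Old Town, Northside, Midtown, Market, Southbank, West End, Greenfield} — every district.
No 2 of the 7 transmitter sites cover everything (all 21 pairs fall short), so 3 is minimum.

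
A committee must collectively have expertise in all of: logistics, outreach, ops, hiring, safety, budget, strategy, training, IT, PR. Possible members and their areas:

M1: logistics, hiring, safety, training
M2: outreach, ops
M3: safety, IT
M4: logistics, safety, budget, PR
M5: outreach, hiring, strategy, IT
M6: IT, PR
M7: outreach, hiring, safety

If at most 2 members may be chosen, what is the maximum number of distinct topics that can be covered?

Choosing M4, M5 covers {logistics, outreach, hiring, safety, budget, strategy, IT, PR} — 8 topics.
No choice of 2 members does better; here ops, training are left uncovered.

8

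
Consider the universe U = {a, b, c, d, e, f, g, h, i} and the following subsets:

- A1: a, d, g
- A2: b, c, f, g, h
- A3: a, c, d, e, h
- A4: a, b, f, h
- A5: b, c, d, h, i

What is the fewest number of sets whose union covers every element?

A2, A3, A5 together cover {a, b, c, d, e, f, g, h, i} — every element.
No 2 of the 5 sets cover everything (all 10 pairs fall short), so 3 is minimum.

3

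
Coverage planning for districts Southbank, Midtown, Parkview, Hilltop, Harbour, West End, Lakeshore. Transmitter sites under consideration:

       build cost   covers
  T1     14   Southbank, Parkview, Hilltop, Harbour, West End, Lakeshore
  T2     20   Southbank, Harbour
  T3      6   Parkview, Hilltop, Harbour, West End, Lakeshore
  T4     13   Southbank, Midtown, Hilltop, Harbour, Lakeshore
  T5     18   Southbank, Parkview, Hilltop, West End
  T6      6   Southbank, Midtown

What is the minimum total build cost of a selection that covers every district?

12

T3, T6 cover every district at build cost 6 + 6 = 12.
Any cover uses at least 2 transmitter sites; among all covering selections none totals below 12.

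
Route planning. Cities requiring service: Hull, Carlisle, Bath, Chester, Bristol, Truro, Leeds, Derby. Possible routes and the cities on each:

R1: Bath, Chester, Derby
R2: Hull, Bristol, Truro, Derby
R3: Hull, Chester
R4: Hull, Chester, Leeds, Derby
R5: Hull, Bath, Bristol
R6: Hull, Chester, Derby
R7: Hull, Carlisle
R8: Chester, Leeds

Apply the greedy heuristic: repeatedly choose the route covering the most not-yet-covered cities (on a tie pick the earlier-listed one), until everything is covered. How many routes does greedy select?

Pick 1: R2 covers 4 new cities (Hull, Bristol, Truro, Derby).
Pick 2: R1 covers 2 new cities (Bath, Chester).
Pick 3: R4 covers 1 new cities (Leeds).
Pick 4: R7 covers 1 new cities (Carlisle).
Greedy uses 4 routes.

4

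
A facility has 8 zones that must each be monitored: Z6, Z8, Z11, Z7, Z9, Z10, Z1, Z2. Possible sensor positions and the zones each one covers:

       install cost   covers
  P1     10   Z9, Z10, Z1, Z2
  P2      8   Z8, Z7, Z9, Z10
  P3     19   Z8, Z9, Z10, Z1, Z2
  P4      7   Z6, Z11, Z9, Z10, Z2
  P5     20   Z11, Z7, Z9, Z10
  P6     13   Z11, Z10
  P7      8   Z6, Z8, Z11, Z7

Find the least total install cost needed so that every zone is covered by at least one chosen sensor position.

P1, P7 cover every zone at install cost 10 + 8 = 18.
Any cover uses at least 2 sensor positions; among all covering selections none totals below 18.
Greedy by coverage-per-install cost would pick P4, P2, P1 for 25 — worse than the optimum 18.

18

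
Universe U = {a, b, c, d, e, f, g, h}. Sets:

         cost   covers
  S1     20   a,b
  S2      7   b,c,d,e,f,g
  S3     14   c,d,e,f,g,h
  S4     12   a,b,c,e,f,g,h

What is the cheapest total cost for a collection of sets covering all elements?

19

S2, S4 cover every element at cost 7 + 12 = 19.
Any cover uses at least 2 sets; among all covering selections none totals below 19.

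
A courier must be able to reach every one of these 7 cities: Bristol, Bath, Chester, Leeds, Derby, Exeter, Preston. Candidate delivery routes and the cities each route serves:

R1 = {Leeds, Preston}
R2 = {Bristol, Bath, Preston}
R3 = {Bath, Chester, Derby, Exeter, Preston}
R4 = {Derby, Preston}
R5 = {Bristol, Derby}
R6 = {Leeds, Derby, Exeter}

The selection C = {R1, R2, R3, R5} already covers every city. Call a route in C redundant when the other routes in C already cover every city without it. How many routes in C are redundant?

Drop R1: Leeds uncovered — not redundant.
Drop R2: the rest still cover every city — redundant.
Drop R3: Chester, Exeter uncovered — not redundant.
Drop R5: the rest still cover every city — redundant.
2 redundant: R2, R5.

2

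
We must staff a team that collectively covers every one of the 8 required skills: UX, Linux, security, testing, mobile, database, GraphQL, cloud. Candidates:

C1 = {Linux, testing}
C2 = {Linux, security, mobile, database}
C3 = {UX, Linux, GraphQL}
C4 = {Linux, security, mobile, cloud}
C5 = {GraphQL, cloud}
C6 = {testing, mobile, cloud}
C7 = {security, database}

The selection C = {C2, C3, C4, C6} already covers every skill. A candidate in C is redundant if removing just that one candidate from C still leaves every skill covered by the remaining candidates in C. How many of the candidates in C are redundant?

Drop C2: database uncovered — not redundant.
Drop C3: UX, GraphQL uncovered — not redundant.
Drop C4: the rest still cover every skill — redundant.
Drop C6: testing uncovered — not redundant.
1 redundant: C4.

1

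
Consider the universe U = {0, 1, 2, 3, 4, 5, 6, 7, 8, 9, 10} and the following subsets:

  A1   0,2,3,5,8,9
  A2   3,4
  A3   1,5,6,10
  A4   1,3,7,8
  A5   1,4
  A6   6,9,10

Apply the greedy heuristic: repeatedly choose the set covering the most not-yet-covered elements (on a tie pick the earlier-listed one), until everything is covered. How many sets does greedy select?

Pick 1: A1 covers 6 new elements (0, 2, 3, 5, 8, 9).
Pick 2: A3 covers 3 new elements (1, 6, 10).
Pick 3: A2 covers 1 new elements (4).
Pick 4: A4 covers 1 new elements (7).
Greedy uses 4 sets.

4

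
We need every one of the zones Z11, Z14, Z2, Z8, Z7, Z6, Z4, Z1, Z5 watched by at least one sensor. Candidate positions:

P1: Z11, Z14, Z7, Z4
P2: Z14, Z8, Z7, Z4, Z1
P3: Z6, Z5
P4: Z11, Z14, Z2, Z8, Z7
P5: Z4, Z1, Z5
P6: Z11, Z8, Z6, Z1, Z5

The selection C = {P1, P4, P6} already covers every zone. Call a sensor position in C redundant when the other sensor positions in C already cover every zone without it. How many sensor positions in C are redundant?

Drop P1: Z4 uncovered — not redundant.
Drop P4: Z2 uncovered — not redundant.
Drop P6: Z6, Z1, Z5 uncovered — not redundant.
None of the sensor positions in C is redundant.

0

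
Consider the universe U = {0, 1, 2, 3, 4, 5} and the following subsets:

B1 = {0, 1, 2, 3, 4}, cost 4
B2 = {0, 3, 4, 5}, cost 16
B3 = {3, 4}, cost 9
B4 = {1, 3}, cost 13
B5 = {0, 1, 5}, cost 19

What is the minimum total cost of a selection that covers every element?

20

B1, B2 cover every element at cost 4 + 16 = 20.
Any cover uses at least 2 sets; among all covering selections none totals below 20.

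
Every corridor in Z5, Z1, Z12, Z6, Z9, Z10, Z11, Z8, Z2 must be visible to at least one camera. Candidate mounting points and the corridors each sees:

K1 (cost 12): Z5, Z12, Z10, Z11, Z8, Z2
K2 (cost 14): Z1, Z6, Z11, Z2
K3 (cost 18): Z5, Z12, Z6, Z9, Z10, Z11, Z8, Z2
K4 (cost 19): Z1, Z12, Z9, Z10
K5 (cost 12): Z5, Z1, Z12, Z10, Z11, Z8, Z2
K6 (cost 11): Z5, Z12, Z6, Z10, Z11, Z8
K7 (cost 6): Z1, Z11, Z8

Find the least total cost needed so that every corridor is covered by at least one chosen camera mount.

24

K3, K7 cover every corridor at cost 18 + 6 = 24.
Any cover uses at least 2 camera mounts; among all covering selections none totals below 24.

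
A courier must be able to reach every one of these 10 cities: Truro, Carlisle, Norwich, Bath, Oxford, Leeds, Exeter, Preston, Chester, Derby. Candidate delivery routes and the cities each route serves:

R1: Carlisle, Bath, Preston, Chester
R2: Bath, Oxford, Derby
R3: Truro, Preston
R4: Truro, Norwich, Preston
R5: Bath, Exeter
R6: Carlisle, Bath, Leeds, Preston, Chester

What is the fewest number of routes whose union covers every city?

R2, R4, R5, R6 together cover {Truro, Carlisle, Norwich, Bath, Oxford, Leeds, Exeter, Preston, Chester, Derby} — every city.
No 3 of the 6 routes cover everything (all 20 triples fall short), so 4 is minimum.

4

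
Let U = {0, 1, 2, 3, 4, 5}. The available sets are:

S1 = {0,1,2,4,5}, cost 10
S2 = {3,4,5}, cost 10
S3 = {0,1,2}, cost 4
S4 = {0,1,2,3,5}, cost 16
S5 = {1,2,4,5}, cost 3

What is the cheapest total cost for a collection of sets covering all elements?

S2, S3 cover every element at cost 10 + 4 = 14.
Any cover uses at least 2 sets; among all covering selections none totals below 14.
Greedy by coverage-per-cost would pick S5, S3, S2 for 17 — worse than the optimum 14.

14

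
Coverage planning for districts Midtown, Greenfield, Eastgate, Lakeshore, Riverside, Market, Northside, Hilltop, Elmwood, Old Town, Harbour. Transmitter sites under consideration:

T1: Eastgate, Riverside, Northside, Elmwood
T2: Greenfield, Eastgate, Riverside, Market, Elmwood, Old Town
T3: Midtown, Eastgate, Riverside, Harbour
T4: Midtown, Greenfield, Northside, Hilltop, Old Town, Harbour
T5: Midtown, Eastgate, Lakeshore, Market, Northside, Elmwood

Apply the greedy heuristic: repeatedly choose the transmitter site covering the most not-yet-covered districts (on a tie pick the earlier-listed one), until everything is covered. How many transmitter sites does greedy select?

Pick 1: T2 covers 6 new districts (Greenfield, Eastgate, Riverside, Market, Elmwood, Old Town).
Pick 2: T4 covers 4 new districts (Midtown, Northside, Hilltop, Harbour).
Pick 3: T5 covers 1 new districts (Lakeshore).
Greedy uses 3 transmitter sites.

3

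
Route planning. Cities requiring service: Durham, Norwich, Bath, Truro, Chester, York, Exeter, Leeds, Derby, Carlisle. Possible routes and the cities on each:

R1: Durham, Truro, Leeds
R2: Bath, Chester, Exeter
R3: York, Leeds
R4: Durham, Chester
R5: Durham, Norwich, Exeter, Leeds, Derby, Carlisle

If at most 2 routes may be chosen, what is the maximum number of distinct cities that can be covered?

8

Choosing R2, R5 covers {Durham, Norwich, Bath, Chester, Exeter, Leeds, Derby, Carlisle} — 8 cities.
No choice of 2 routes does better; here Truro, York are left uncovered.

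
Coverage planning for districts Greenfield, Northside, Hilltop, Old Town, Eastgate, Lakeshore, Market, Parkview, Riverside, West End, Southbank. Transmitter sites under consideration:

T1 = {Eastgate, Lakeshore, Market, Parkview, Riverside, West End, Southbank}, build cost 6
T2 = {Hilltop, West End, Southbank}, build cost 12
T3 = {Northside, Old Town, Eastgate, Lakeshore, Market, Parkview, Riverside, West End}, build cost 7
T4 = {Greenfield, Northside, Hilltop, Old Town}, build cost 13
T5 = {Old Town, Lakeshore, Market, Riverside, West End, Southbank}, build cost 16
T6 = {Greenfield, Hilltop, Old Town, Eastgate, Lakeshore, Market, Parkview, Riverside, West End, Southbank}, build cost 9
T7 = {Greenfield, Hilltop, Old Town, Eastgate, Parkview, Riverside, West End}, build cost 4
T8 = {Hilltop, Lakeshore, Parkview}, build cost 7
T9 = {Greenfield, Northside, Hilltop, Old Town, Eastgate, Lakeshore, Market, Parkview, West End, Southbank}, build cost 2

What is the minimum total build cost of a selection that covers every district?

6

T7, T9 cover every district at build cost 4 + 2 = 6.
Any cover uses at least 2 transmitter sites; among all covering selections none totals below 6.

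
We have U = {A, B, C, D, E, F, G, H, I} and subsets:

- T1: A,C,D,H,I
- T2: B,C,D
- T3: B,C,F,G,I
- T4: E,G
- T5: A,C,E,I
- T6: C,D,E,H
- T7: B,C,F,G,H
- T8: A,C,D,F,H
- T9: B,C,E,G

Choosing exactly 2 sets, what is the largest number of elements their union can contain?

Choosing T1, T3 covers {A, B, C, D, F, G, H, I} — 8 elements.
No choice of 2 sets does better; here E is left uncovered.

8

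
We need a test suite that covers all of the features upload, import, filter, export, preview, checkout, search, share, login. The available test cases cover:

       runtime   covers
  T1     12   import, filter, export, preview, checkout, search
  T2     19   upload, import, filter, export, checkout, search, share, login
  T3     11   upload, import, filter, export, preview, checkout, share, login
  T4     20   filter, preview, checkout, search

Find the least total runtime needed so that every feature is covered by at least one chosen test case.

23

T1, T3 cover every feature at runtime 12 + 11 = 23.
Any cover uses at least 2 test cases; among all covering selections none totals below 23.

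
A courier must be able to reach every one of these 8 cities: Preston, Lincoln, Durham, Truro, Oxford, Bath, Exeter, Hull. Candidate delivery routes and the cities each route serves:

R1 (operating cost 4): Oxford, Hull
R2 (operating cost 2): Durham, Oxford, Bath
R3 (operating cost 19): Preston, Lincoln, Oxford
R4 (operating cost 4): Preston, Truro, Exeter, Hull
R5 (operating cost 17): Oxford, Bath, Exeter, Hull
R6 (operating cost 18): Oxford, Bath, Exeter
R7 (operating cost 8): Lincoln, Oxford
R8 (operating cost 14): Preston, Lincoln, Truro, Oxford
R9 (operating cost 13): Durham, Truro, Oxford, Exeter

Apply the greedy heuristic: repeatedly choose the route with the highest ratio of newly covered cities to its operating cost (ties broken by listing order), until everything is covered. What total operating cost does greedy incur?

14

Pick 1: R2 adds 3 new (Durham, Oxford, Bath) at operating cost 2 (ratio 3/2).
Pick 2: R4 adds 4 new (Preston, Truro, Exeter, Hull) at operating cost 4 (ratio 4/4).
Pick 3: R7 adds 1 new (Lincoln) at operating cost 8 (ratio 1/8).
Greedy total operating cost: 2 + 4 + 8 = 14.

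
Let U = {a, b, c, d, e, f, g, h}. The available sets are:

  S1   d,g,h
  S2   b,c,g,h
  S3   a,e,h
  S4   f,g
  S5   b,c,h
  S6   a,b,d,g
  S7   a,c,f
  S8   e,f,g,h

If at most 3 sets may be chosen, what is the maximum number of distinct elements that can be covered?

8

Choosing S2, S6, S8 covers {a, b, c, d, e, f, g, h} — 8 elements.
That is all 8 elements.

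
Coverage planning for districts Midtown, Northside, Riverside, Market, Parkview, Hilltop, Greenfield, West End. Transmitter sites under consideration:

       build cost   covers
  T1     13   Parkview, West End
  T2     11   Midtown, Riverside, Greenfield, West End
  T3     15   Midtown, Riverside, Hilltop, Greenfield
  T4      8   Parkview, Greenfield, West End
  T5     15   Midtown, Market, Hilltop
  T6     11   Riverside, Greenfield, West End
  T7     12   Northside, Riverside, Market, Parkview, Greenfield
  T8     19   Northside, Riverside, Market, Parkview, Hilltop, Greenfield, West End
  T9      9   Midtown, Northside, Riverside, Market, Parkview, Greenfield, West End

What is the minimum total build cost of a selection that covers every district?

T3, T9 cover every district at build cost 15 + 9 = 24.
Any cover uses at least 2 transmitter sites; among all covering selections none totals below 24.

24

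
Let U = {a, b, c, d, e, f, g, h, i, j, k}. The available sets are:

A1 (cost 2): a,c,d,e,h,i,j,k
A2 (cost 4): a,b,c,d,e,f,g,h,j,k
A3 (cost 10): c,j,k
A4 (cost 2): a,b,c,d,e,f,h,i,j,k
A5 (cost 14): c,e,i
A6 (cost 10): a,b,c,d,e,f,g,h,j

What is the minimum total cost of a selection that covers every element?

6

A1, A2 cover every element at cost 2 + 4 = 6.
Any cover uses at least 2 sets; among all covering selections none totals below 6.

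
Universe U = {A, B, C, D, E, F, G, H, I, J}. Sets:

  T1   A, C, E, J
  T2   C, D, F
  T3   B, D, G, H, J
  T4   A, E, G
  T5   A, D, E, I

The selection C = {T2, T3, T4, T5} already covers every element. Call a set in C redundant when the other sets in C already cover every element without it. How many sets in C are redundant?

1

Drop T2: C, F uncovered — not redundant.
Drop T3: B, H, J uncovered — not redundant.
Drop T4: the rest still cover every element — redundant.
Drop T5: I uncovered — not redundant.
1 redundant: T4.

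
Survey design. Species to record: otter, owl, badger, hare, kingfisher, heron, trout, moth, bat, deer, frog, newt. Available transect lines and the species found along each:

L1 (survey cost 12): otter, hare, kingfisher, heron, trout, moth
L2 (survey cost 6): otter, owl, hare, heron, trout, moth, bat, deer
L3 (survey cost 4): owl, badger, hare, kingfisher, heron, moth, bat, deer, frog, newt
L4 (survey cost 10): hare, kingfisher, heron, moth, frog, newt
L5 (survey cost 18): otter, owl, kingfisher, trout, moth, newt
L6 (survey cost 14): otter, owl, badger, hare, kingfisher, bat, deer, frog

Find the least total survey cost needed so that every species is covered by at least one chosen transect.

L2, L3 cover every species at survey cost 6 + 4 = 10.
Any cover uses at least 2 transects; among all covering selections none totals below 10.

10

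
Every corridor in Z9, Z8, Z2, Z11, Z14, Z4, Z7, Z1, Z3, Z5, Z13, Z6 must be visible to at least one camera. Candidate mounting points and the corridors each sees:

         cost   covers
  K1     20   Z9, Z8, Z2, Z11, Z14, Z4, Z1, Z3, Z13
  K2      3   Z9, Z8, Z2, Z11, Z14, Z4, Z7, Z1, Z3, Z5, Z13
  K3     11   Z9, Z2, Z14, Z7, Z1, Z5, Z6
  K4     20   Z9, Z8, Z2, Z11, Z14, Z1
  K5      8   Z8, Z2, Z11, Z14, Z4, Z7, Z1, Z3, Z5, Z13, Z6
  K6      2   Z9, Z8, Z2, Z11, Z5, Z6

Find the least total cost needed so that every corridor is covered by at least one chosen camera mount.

K2, K6 cover every corridor at cost 3 + 2 = 5.
Any cover uses at least 2 camera mounts; among all covering selections none totals below 5.

5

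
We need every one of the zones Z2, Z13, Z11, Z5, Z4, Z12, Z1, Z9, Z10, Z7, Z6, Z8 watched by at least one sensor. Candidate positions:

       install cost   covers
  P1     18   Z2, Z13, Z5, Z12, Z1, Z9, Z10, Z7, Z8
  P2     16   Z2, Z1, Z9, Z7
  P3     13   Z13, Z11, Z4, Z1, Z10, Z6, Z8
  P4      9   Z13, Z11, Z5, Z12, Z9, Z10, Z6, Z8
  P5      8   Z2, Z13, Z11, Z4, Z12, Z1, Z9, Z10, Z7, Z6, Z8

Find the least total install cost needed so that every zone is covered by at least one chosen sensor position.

17

P4, P5 cover every zone at install cost 9 + 8 = 17.
Any cover uses at least 2 sensor positions; among all covering selections none totals below 17.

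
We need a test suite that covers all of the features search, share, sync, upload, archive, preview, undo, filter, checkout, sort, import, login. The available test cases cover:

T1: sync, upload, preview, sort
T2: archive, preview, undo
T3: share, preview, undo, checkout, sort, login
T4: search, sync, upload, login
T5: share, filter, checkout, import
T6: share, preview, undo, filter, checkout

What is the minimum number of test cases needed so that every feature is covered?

T1, T2, T4, T5 together cover {search, share, sync, upload, archive, preview, undo, filter, checkout, sort, import, login} — every feature.
No 3 of the 6 test cases cover everything (all 20 triples fall short), so 4 is minimum.

4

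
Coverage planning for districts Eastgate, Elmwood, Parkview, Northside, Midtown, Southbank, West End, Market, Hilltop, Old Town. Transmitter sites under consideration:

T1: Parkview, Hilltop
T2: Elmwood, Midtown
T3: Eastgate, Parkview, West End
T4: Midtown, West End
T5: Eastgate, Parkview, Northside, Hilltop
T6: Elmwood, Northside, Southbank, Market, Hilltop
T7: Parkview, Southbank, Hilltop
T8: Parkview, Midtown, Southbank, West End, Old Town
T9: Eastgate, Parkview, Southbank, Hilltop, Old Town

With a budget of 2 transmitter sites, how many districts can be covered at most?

Choosing T6, T8 covers {Elmwood, Parkview, Northside, Midtown, Southbank, West End, Market, Hilltop, Old Town} — 9 districts.
No choice of 2 transmitter sites does better; here Eastgate is left uncovered.

9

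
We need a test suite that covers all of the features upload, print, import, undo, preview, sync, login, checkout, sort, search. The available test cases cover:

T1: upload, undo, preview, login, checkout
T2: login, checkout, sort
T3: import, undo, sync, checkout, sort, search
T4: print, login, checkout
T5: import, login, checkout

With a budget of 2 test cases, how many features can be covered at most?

9

Choosing T1, T3 covers {upload, import, undo, preview, sync, login, checkout, sort, search} — 9 features.
No choice of 2 test cases does better; here print is left uncovered.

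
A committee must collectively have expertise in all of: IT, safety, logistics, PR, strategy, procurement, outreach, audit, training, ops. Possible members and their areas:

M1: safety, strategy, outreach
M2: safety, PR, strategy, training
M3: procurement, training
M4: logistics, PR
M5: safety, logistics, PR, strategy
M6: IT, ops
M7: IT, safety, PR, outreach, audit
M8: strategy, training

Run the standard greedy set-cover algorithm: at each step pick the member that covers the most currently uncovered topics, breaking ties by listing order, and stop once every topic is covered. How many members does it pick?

5

Pick 1: M7 covers 5 new topics (IT, safety, PR, outreach, audit).
Pick 2: M2 covers 2 new topics (strategy, training).
Pick 3: M3 covers 1 new topics (procurement).
Pick 4: M4 covers 1 new topics (logistics).
Pick 5: M6 covers 1 new topics (ops).
Greedy uses 5 members. (The true minimum is 4.)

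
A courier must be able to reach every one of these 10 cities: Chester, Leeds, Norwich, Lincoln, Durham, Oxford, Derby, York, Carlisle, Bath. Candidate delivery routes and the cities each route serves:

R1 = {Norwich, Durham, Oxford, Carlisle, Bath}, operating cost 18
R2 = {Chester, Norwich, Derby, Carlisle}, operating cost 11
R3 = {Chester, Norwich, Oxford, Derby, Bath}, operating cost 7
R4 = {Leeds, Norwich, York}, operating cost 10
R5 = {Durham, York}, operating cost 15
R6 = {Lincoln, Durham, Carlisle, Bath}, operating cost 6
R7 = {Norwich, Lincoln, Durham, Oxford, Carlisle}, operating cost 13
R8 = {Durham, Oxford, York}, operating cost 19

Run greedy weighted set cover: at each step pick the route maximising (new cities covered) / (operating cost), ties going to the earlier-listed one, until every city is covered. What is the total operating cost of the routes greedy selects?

Pick 1: R3 adds 5 new (Chester, Norwich, Oxford, Derby, Bath) at operating cost 7 (ratio 5/7).
Pick 2: R6 adds 3 new (Lincoln, Durham, Carlisle) at operating cost 6 (ratio 3/6).
Pick 3: R4 adds 2 new (Leeds, York) at operating cost 10 (ratio 2/10).
Greedy total operating cost: 7 + 6 + 10 = 23.

23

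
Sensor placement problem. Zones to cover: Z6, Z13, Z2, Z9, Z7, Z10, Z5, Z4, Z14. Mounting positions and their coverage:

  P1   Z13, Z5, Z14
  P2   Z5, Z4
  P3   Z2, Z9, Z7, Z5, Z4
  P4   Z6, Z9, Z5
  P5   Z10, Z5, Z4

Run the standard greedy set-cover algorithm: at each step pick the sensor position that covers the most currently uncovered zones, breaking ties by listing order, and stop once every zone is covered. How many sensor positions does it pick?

Pick 1: P3 covers 5 new zones (Z2, Z9, Z7, Z5, Z4).
Pick 2: P1 covers 2 new zones (Z13, Z14).
Pick 3: P4 covers 1 new zones (Z6).
Pick 4: P5 covers 1 new zones (Z10).
Greedy uses 4 sensor positions.

4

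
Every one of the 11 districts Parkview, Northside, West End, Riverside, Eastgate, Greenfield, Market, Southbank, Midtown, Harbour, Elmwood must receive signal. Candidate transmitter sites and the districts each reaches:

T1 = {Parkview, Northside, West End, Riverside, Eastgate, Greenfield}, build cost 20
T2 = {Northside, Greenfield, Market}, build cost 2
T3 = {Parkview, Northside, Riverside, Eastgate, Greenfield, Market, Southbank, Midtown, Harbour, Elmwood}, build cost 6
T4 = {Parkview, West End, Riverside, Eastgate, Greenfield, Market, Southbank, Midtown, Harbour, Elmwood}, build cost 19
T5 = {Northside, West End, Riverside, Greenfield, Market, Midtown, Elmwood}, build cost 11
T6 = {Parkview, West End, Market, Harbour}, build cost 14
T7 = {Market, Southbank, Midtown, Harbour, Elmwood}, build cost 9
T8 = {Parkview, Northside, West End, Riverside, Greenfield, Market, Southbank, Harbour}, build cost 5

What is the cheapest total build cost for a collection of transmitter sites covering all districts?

11

T3, T8 cover every district at build cost 6 + 5 = 11.
Any cover uses at least 2 transmitter sites; among all covering selections none totals below 11.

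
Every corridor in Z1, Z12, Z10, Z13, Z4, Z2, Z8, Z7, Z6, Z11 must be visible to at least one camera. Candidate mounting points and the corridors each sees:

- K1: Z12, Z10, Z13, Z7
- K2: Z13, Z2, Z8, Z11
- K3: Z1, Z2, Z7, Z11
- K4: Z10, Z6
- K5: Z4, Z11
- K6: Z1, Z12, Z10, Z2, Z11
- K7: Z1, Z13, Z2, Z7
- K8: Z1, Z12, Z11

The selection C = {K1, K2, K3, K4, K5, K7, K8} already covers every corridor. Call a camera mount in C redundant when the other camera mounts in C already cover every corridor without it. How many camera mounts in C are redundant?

4

Drop K1: the rest still cover every corridor — redundant.
Drop K2: Z8 uncovered — not redundant.
Drop K3: the rest still cover every corridor — redundant.
Drop K4: Z6 uncovered — not redundant.
Drop K5: Z4 uncovered — not redundant.
Drop K7: the rest still cover every corridor — redundant.
Drop K8: the rest still cover every corridor — redundant.
4 redundant: K1, K3, K7, K8.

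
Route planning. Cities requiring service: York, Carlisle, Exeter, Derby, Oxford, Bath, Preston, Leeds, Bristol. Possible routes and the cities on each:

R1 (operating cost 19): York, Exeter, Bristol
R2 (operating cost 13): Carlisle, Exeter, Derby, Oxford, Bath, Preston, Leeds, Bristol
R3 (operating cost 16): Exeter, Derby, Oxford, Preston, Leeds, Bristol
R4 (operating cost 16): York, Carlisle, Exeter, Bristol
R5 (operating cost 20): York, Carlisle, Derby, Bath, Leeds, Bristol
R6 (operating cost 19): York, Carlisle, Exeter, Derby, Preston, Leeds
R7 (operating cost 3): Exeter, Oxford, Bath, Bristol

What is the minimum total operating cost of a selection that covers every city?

R6, R7 cover every city at operating cost 19 + 3 = 22.
Any cover uses at least 2 routes; among all covering selections none totals below 22.

22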